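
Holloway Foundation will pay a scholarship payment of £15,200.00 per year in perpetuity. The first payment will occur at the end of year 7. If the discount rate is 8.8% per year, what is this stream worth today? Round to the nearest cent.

£104132.80

Value at end of year 6: C / r = £15,200.00 / 0.088 = £172,727.2727
Discount to today: PV = £172,727.2727 / (1 + 0.088)^6 = £172,727.2727 / 1.658721 = £104,132.80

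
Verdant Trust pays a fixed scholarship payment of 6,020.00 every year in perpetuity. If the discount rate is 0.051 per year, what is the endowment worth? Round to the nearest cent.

Level perpetuity: PV = C / r = 6,020.00 / 0.051 = 118,039.22

118039.22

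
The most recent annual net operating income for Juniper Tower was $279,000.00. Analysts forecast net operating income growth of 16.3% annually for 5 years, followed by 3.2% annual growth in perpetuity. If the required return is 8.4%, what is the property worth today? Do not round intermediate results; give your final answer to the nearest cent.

$9602350.66

D_1 = 324477.00000
D_2 = 377366.75100
D_3 = 438877.53141
D_4 = 510414.56903
D_5 = 593612.14379
Terminal value at year 5: TV = D_5×(1+g_2)/(r−g_2) = 612607.73239/0.052 = 11780917.93052
P_0 = D_1/(1+r)^1 + D_2/(1+r)^2 + D_3/(1+r)^3 + D_4/(1+r)^4 + D_5/(1+r)^5 + TV/(1+r)^5
    = 299333.02583 + 321147.88657 + 344552.57572 + 369662.95716 + 396603.33872 + 7871050.87622 = 9602350.66022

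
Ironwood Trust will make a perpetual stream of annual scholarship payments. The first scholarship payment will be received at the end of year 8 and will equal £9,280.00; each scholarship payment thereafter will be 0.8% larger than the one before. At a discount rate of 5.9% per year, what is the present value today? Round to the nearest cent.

£121816.49

Value at end of year 7: C₁ / (r − g) = £9,280.00 / (0.059 − 0.008) = £181,960.7843
Discount to today: PV = £181,960.7843 / (1 + 0.059)^7 = £181,960.7843 / 1.493729 = £121,816.49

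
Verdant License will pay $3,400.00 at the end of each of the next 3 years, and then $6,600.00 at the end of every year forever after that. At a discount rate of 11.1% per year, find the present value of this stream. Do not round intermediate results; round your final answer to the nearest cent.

$51653.15

PV of 3-year annuity: $3,400.00 × [1 − (1+0.111)^−3] / 0.111 = 8294.20064
Perpetuity value at year 3: $6,600.00 / 0.111 = 59459.45946
PV of perpetuity: 59459.45946 / (1+0.111)^3 = 43358.95233
Total PV = 8294.20064 + 43358.95233 = 51653.15297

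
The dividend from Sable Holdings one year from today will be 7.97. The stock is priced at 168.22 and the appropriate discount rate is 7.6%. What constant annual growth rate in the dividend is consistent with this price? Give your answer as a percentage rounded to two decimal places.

2.86%

P = D₁/(r−g) ⇒ g = r − D₁/P = 0.076 − 7.97/168.22 = 0.028622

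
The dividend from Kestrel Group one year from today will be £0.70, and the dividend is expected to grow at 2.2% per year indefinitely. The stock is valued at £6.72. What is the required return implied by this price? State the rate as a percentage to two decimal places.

P = D₁/(r − g) ⇒ r = D₁/P + g = £0.7000/£6.72 + 0.022 = 0.104167 + 0.022 = 0.126167

12.62%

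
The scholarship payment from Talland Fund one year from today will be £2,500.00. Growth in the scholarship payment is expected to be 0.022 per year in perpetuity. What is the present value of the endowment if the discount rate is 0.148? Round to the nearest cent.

Growing perpetuity: P = D₁ / (r − g) = £2,500.0000 / (0.148 − 0.022) = £19,841.27

£19841.27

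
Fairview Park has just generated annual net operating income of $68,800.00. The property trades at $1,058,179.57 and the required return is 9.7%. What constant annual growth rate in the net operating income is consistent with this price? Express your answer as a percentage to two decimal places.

P = D₀(1+g)/(r−g) ⇒ P(r−g) = D₀(1+g) ⇒ g(P+D₀) = P·r − D₀
g = (P·r − D₀)/(P + D₀) = ($1,058,179.57×0.097 − $68,800.00) / ($1,058,179.57 + $68,800.00) = 0.030030

3.00%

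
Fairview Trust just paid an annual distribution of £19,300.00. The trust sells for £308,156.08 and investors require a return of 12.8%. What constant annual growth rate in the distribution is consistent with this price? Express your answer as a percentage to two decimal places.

6.15%

P = D₀(1+g)/(r−g) ⇒ P(r−g) = D₀(1+g) ⇒ g(P+D₀) = P·r − D₀
g = (P·r − D₀)/(P + D₀) = (£308,156.08×0.128 − £19,300.00) / (£308,156.08 + £19,300.00) = 0.061517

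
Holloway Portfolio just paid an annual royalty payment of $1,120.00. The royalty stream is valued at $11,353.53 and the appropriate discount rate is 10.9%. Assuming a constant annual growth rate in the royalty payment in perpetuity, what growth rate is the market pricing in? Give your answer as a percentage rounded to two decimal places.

0.94%

P = D₀(1+g)/(r−g) ⇒ P(r−g) = D₀(1+g) ⇒ g(P+D₀) = P·r − D₀
g = (P·r − D₀)/(P + D₀) = ($11,353.53×0.109 − $1,120.00) / ($11,353.53 + $1,120.00) = 0.009423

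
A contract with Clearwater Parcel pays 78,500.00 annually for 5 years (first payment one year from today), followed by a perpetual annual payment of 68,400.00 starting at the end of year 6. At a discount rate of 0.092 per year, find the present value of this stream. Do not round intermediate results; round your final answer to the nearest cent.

782560.72

PV of 5-year annuity: 78,500.00 × [1 − (1+0.092)^−5] / 0.092 = 303759.67920
Perpetuity value at year 5: 68,400.00 / 0.092 = 743478.26087
PV of perpetuity: 743478.26087 / (1+0.092)^5 = 478801.03721
Total PV = 303759.67920 + 478801.03721 = 782560.71641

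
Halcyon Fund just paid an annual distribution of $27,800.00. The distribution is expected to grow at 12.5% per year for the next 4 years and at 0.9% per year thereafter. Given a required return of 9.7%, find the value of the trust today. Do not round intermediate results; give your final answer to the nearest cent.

$471042.26

D_1 = 31275.00000
D_2 = 35184.37500
D_3 = 39582.42188
D_4 = 44530.22461
Terminal value at year 4: TV = D_4×(1+g_2)/(r−g_2) = 44930.99663/0.088 = 510579.50717
P_0 = D_1/(1+r)^1 + D_2/(1+r)^2 + D_3/(1+r)^3 + D_4/(1+r)^4 + TV/(1+r)^4
    = 28509.57156 + 29237.25433 + 29983.51060 + 30748.81442 + 352563.11082 = 471042.26174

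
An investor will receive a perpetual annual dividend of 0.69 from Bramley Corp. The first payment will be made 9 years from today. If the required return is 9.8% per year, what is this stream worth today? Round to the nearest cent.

Value at end of year 8: C / r = 0.69 / 0.098 = 7.0408
Discount to today: PV = 7.0408 / (1 + 0.098)^8 = 7.0408 / 2.112607 = 3.33

3.33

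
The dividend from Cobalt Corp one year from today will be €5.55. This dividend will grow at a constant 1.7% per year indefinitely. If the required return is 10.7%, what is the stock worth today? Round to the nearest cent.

Growing perpetuity: P = D₁ / (r − g) = €5.5500 / (0.107 − 0.017) = €61.67

€61.67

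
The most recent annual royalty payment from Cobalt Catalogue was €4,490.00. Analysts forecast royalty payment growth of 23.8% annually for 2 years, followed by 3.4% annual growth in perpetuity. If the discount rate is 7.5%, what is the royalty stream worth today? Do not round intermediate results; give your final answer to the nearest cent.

€161304.03

D_1 = 5558.62000
D_2 = 6881.57156
Terminal value at year 2: TV = D_2×(1+g_2)/(r−g_2) = 7115.54499/0.041 = 173549.87788
P_0 = D_1/(1+r)^1 + D_2/(1+r)^2 + TV/(1+r)^2
    = 5170.80930 + 5954.84829 + 150178.36918 = 161304.02677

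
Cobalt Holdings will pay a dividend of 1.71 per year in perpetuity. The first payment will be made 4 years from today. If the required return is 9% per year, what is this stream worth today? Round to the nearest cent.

14.67

Value at end of year 3: C / r = 1.71 / 0.09 = 19.0000
Discount to today: PV = 19.0000 / (1 + 0.09)^3 = 19.0000 / 1.295029 = 14.67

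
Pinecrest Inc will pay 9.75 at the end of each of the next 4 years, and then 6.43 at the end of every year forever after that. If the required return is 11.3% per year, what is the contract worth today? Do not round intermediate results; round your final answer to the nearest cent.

PV of 4-year annuity: 9.75 × [1 − (1+0.113)^−4] / 0.113 = 30.05611
Perpetuity value at year 4: 6.43 / 0.113 = 56.90265
PV of perpetuity: 56.90265 / (1+0.113)^4 = 37.08104
Total PV = 30.05611 + 37.08104 = 67.13714

67.14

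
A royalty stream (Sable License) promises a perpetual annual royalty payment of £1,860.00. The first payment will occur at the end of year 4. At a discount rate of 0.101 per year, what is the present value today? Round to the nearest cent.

Value at end of year 3: C / r = £1,860.00 / 0.101 = £18,415.8416
Discount to today: PV = £18,415.8416 / (1 + 0.101)^3 = £18,415.8416 / 1.334633 = £13,798.43

£13798.43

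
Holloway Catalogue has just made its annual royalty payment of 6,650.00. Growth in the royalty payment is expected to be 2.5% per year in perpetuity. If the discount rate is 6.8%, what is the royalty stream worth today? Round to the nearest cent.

158517.44

D₁ = D₀ × (1 + g) = 6,650.00 × 1.025 = 6,816.2500
Growing perpetuity: P = D₁ / (r − g) = 6,816.2500 / (0.068 − 0.025) = 158,517.44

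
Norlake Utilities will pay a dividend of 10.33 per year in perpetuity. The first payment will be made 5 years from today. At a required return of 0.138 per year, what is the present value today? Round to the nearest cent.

Value at end of year 4: C / r = 10.33 / 0.138 = 74.8551
Discount to today: PV = 74.8551 / (1 + 0.138)^4 = 74.8551 / 1.677139 = 44.63

44.63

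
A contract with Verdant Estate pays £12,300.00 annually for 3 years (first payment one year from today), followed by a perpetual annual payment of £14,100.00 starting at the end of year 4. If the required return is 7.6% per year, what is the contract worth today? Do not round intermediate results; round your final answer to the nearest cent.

PV of 3-year annuity: £12,300.00 × [1 − (1+0.076)^−3] / 0.076 = 31928.47905
Perpetuity value at year 3: £14,100.00 / 0.076 = 185526.31579
PV of perpetuity: 185526.31579 / (1+0.076)^3 = 148925.37639
Total PV = 31928.47905 + 148925.37639 = 180853.85544

£180853.86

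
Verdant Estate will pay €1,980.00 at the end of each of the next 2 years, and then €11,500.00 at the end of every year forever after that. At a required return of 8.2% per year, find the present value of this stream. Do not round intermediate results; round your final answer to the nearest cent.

PV of 2-year annuity: €1,980.00 × [1 − (1+0.082)^−2] / 0.082 = 3521.20568
Perpetuity value at year 2: €11,500.00 / 0.082 = 140243.90244
PV of perpetuity: 140243.90244 / (1+0.082)^2 = 119792.45530
Total PV = 3521.20568 + 119792.45530 = 123313.66098

€123313.66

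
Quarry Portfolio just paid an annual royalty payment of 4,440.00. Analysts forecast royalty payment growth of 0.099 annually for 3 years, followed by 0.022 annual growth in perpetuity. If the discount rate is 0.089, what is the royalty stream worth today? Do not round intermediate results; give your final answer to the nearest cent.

83175.63

D_1 = 4879.56000
D_2 = 5362.63644
D_3 = 5893.53745
Terminal value at year 3: TV = D_3×(1+g_2)/(r−g_2) = 6023.19527/0.067 = 89898.43689
P_0 = D_1/(1+r)^1 + D_2/(1+r)^2 + D_3/(1+r)^3 + TV/(1+r)^3
    = 4480.77135 + 4521.91709 + 4563.44067 + 69609.49791 = 83175.62702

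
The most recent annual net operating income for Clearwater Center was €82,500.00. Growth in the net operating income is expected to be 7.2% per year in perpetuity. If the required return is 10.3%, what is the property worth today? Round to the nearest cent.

€2852903.23

D₁ = D₀ × (1 + g) = €82,500.00 × 1.072 = €88,440.0000
Growing perpetuity: P = D₁ / (r − g) = €88,440.0000 / (0.103 − 0.072) = €2,852,903.23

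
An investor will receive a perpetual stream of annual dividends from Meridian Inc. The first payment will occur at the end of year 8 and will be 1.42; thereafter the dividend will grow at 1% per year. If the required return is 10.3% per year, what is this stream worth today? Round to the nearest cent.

7.69

Value at end of year 7: C₁ / (r − g) = 1.42 / (0.103 − 0.01) = 15.2688
Discount to today: PV = 15.2688 / (1 + 0.103)^7 = 15.2688 / 1.986226 = 7.69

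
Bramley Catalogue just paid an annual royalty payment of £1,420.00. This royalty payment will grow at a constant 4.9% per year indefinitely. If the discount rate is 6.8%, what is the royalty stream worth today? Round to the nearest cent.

£78398.95

D₁ = D₀ × (1 + g) = £1,420.00 × 1.049 = £1,489.5800
Growing perpetuity: P = D₁ / (r − g) = £1,489.5800 / (0.068 − 0.049) = £78,398.95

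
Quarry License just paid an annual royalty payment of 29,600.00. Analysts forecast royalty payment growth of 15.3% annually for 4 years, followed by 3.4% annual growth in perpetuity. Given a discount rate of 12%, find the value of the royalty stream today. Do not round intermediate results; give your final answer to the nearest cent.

527105.02

D_1 = 34128.80000
D_2 = 39350.50640
D_3 = 45371.13388
D_4 = 52312.91736
Terminal value at year 4: TV = D_4×(1+g_2)/(r−g_2) = 54091.55655/0.086 = 628971.58783
P_0 = D_1/(1+r)^1 + D_2/(1+r)^2 + D_3/(1+r)^3 + D_4/(1+r)^4 + TV/(1+r)^4
    = 30472.14286 + 31369.98278 + 32294.27692 + 33245.80472 + 399722.81487 = 527105.02214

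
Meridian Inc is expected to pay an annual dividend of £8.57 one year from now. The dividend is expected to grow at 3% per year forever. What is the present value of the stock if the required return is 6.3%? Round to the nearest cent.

£259.70

Growing perpetuity: P = D₁ / (r − g) = £8.5700 / (0.063 − 0.03) = £259.70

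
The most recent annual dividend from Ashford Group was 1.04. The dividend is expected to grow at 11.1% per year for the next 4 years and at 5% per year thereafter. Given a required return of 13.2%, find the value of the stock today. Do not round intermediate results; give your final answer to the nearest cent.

D_1 = 1.15544
D_2 = 1.28369
D_3 = 1.42618
D_4 = 1.58449
Terminal value at year 4: TV = D_4×(1+g_2)/(r−g_2) = 1.66371/0.082 = 20.28920
P_0 = D_1/(1+r)^1 + D_2/(1+r)^2 + D_3/(1+r)^3 + D_4/(1+r)^4 + TV/(1+r)^4
    = 1.02071 + 1.00177 + 0.98319 + 0.96495 + 12.35604 = 16.32665

16.33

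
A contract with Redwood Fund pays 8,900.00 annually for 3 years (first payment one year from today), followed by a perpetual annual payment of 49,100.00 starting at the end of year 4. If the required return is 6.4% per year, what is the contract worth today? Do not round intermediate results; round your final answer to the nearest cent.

PV of 3-year annuity: 8,900.00 × [1 − (1+0.064)^−3] / 0.064 = 23614.83625
Perpetuity value at year 3: 49,100.00 / 0.064 = 767187.50000
PV of perpetuity: 767187.50000 / (1+0.064)^3 = 636907.89779
Total PV = 23614.83625 + 636907.89779 = 660522.73404

660522.73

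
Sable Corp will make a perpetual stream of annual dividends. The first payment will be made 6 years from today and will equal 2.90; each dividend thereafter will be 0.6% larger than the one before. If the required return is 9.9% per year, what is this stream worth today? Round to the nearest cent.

Value at end of year 5: C₁ / (r − g) = 2.90 / (0.099 − 0.006) = 31.1828
Discount to today: PV = 31.1828 / (1 + 0.099)^5 = 31.1828 / 1.603203 = 19.45

19.45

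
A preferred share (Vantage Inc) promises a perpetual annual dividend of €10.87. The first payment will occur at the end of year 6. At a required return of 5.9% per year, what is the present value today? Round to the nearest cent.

€138.32

Value at end of year 5: C / r = €10.87 / 0.059 = €184.2373
Discount to today: PV = €184.2373 / (1 + 0.059)^5 = €184.2373 / 1.331925 = €138.32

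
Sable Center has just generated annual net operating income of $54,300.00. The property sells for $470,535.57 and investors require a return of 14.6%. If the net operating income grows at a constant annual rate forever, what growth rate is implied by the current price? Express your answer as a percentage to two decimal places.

2.74%

P = D₀(1+g)/(r−g) ⇒ P(r−g) = D₀(1+g) ⇒ g(P+D₀) = P·r − D₀
g = (P·r − D₀)/(P + D₀) = ($470,535.57×0.146 − $54,300.00) / ($470,535.57 + $54,300.00) = 0.027434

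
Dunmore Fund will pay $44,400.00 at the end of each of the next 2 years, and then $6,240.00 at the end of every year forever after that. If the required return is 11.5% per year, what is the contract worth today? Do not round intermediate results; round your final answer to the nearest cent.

$119179.45

PV of 2-year annuity: $44,400.00 × [1 − (1+0.115)^−2] / 0.115 = 75534.19534
Perpetuity value at year 2: $6,240.00 / 0.115 = 54260.86957
PV of perpetuity: 54260.86957 / (1+0.115)^2 = 43645.25292
Total PV = 75534.19534 + 43645.25292 = 119179.44826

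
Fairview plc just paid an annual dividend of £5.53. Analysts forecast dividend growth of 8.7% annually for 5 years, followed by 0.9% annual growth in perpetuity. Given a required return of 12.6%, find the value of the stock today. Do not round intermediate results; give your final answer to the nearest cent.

D_1 = 6.01111
D_2 = 6.53408
D_3 = 7.10254
D_4 = 7.72046
D_5 = 8.39214
Terminal value at year 5: TV = D_5×(1+g_2)/(r−g_2) = 8.46767/0.117 = 72.37326
P_0 = D_1/(1+r)^1 + D_2/(1+r)^2 + D_3/(1+r)^3 + D_4/(1+r)^4 + D_5/(1+r)^5 + TV/(1+r)^5
    = 5.33846 + 5.15356 + 4.97506 + 4.80275 + 4.63640 + 39.98400 = 64.89023

£64.89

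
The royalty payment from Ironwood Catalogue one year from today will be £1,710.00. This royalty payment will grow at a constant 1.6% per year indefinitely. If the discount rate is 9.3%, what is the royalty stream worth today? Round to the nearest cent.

£22207.79

Growing perpetuity: P = D₁ / (r − g) = £1,710.0000 / (0.093 − 0.016) = £22,207.79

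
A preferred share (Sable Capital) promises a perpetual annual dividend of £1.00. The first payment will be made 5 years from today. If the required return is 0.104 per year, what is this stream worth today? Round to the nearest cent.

£6.47

Value at end of year 4: C / r = £1.00 / 0.104 = £9.6154
Discount to today: PV = £9.6154 / (1 + 0.104)^4 = £9.6154 / 1.485512 = £6.47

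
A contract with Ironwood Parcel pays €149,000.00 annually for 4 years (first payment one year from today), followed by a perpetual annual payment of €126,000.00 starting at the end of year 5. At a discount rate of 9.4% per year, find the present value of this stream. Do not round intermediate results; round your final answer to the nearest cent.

PV of 4-year annuity: €149,000.00 × [1 − (1+0.094)^−4] / 0.094 = 478510.30455
Perpetuity value at year 4: €126,000.00 / 0.094 = 1340425.53191
PV of perpetuity: 1340425.53191 / (1+0.094)^4 = 935779.23411
Total PV = 478510.30455 + 935779.23411 = 1414289.53866

€1414289.54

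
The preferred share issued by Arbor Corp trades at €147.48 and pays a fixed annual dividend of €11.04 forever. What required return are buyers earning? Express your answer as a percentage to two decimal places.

P = C/r ⇒ r = C/P = €11.04/€147.48 = 0.074858

7.49%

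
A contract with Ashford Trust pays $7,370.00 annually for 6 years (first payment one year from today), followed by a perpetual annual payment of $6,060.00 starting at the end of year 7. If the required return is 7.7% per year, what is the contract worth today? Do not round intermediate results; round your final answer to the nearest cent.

$84812.78

PV of 6-year annuity: $7,370.00 × [1 − (1+0.077)^−6] / 0.077 = 34382.93309
Perpetuity value at year 6: $6,060.00 / 0.077 = 78701.29870
PV of perpetuity: 78701.29870 / (1+0.077)^6 = 50429.85033
Total PV = 34382.93309 + 50429.85033 = 84812.78342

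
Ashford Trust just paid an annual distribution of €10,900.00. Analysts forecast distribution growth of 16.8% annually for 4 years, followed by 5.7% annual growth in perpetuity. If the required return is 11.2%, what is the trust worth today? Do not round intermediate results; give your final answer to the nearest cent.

€304343.81

D_1 = 12731.20000
D_2 = 14870.04160
D_3 = 17368.20859
D_4 = 20286.06763
Terminal value at year 4: TV = D_4×(1+g_2)/(r−g_2) = 21442.37349/0.055 = 389861.33612
P_0 = D_1/(1+r)^1 + D_2/(1+r)^2 + D_3/(1+r)^3 + D_4/(1+r)^4 + TV/(1+r)^4
    = 11448.92086 + 12025.48522 + 12631.08520 + 13267.18301 + 254971.13539 = 304343.80968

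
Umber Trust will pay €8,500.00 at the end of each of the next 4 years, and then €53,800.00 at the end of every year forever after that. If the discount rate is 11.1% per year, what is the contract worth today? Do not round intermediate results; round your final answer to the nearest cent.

€344443.44

PV of 4-year annuity: €8,500.00 × [1 − (1+0.111)^−4] / 0.111 = 26314.58290
Perpetuity value at year 4: €53,800.00 / 0.111 = 484684.68468
PV of perpetuity: 484684.68468 / (1+0.111)^4 = 318128.85408
Total PV = 26314.58290 + 318128.85408 = 344443.43698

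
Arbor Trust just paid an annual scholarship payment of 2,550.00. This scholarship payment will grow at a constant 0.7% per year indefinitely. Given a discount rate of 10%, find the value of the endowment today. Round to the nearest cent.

27611.29

D₁ = D₀ × (1 + g) = 2,550.00 × 1.007 = 2,567.8500
Growing perpetuity: P = D₁ / (r − g) = 2,567.8500 / (0.1 − 0.007) = 27,611.29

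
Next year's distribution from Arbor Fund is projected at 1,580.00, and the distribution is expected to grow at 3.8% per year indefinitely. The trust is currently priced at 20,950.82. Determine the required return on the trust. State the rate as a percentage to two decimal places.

11.34%

P = D₁/(r − g) ⇒ r = D₁/P + g = 1,580.0000/20,950.82 + 0.038 = 0.075415 + 0.038 = 0.113415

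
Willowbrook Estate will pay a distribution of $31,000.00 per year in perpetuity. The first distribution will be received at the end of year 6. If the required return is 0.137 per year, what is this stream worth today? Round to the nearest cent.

$119079.99

Value at end of year 5: C / r = $31,000.00 / 0.137 = $226,277.3723
Discount to today: PV = $226,277.3723 / (1 + 0.137)^5 = $226,277.3723 / 1.900213 = $119,079.99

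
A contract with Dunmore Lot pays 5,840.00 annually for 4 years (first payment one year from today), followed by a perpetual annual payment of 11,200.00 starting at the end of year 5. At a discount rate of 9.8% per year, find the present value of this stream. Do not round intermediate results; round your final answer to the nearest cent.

PV of 4-year annuity: 5,840.00 × [1 − (1+0.098)^−4] / 0.098 = 18592.44525
Perpetuity value at year 4: 11,200.00 / 0.098 = 114285.71429
PV of perpetuity: 114285.71429 / (1+0.098)^4 = 78628.96997
Total PV = 18592.44525 + 78628.96997 = 97221.41522

97221.42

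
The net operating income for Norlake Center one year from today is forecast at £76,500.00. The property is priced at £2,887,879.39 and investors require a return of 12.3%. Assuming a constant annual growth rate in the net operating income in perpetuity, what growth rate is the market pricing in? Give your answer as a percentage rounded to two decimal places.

P = D₁/(r−g) ⇒ g = r − D₁/P = 0.123 − £76,500.00/£2,887,879.39 = 0.096510

9.65%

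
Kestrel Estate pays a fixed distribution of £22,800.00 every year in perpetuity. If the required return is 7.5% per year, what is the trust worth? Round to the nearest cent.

Level perpetuity: PV = C / r = £22,800.00 / 0.075 = £304,000.00

£304000.00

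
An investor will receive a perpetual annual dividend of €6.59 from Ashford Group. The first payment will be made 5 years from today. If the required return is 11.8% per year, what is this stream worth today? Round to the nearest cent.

€35.75

Value at end of year 4: C / r = €6.59 / 0.118 = €55.8475
Discount to today: PV = €55.8475 / (1 + 0.118)^4 = €55.8475 / 1.562310 = €35.75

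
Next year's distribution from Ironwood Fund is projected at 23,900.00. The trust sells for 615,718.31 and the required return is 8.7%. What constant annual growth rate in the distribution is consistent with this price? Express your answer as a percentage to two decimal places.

P = D₁/(r−g) ⇒ g = r − D₁/P = 0.087 − 23,900.00/615,718.31 = 0.048184

4.82%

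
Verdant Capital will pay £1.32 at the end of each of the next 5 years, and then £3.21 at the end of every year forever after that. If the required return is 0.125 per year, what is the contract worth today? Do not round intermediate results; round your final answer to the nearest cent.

£18.95

PV of 5-year annuity: £1.32 × [1 − (1+0.125)^−5] / 0.125 = 4.69995
Perpetuity value at year 5: £3.21 / 0.125 = 25.68000
PV of perpetuity: 25.68000 / (1+0.125)^5 = 14.25058
Total PV = 4.69995 + 14.25058 = 18.95053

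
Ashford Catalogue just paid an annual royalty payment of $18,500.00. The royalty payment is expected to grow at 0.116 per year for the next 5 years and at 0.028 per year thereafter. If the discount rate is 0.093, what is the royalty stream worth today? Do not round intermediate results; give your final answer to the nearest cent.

$423197.93

D_1 = 20646.00000
D_2 = 23040.93600
D_3 = 25713.68458
D_4 = 28696.47199
D_5 = 32025.26274
Terminal value at year 5: TV = D_5×(1+g_2)/(r−g_2) = 32921.97009/0.065 = 506491.84760
P_0 = D_1/(1+r)^1 + D_2/(1+r)^2 + D_3/(1+r)^3 + D_4/(1+r)^4 + D_5/(1+r)^5 + TV/(1+r)^5
    = 18889.29552 + 19286.78298 + 19692.63477 + 20107.02690 + 20530.13909 + 324692.04590 = 423197.92516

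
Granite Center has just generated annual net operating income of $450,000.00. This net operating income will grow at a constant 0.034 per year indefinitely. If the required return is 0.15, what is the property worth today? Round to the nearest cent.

D₁ = D₀ × (1 + g) = $450,000.00 × 1.034 = $465,300.0000
Growing perpetuity: P = D₁ / (r − g) = $465,300.0000 / (0.15 − 0.034) = $4,011,206.90

$4011206.90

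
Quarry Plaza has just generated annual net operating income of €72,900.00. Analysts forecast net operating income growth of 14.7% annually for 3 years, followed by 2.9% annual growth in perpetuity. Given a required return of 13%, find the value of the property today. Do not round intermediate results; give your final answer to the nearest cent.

€1002088.00

D_1 = 83616.30000
D_2 = 95907.89610
D_3 = 110006.35683
Terminal value at year 3: TV = D_3×(1+g_2)/(r−g_2) = 113196.54117/0.101 = 1120757.83341
P_0 = D_1/(1+r)^1 + D_2/(1+r)^2 + D_3/(1+r)^3 + TV/(1+r)^3
    = 73996.72566 + 75109.95074 + 76239.92345 + 776741.39832 = 1002087.99817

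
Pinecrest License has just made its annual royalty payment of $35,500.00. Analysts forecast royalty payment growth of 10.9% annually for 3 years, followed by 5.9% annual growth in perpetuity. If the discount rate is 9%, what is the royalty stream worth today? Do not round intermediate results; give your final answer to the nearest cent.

D_1 = 39369.50000
D_2 = 43660.77550
D_3 = 48419.80003
Terminal value at year 3: TV = D_3×(1+g_2)/(r−g_2) = 51276.56823/0.031 = 1654082.84617
P_0 = D_1/(1+r)^1 + D_2/(1+r)^2 + D_3/(1+r)^3 + TV/(1+r)^3
    = 36118.80734 + 36748.40123 + 37388.96969 + 1277255.44846 = 1387511.62672

$1387511.63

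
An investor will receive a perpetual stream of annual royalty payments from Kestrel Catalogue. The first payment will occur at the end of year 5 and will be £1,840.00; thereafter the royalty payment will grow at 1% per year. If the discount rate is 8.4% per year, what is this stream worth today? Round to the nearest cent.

£18008.14

Value at end of year 4: C₁ / (r − g) = £1,840.00 / (0.084 − 0.01) = £24,864.8649
Discount to today: PV = £24,864.8649 / (1 + 0.084)^4 = £24,864.8649 / 1.380757 = £18,008.14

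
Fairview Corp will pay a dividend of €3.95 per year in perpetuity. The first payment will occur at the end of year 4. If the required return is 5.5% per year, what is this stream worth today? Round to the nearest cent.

€61.16

Value at end of year 3: C / r = €3.95 / 0.055 = €71.8182
Discount to today: PV = €71.8182 / (1 + 0.055)^3 = €71.8182 / 1.174241 = €61.16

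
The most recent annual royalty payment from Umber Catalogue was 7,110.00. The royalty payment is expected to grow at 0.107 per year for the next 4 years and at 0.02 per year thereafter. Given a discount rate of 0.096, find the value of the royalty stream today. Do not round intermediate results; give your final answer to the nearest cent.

128473.41

D_1 = 7870.77000
D_2 = 8712.94239
D_3 = 9645.22723
D_4 = 10677.26654
Terminal value at year 4: TV = D_4×(1+g_2)/(r−g_2) = 10890.81187/0.076 = 143300.15618
P_0 = D_1/(1+r)^1 + D_2/(1+r)^2 + D_3/(1+r)^3 + D_4/(1+r)^4 + TV/(1+r)^4
    = 7181.35949 + 7253.43518 + 7326.23425 + 7399.76398 + 99312.62179 = 128473.41468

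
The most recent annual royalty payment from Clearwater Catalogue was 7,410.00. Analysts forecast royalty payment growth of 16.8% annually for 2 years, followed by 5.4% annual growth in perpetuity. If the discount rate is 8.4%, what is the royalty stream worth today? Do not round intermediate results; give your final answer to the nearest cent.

D_1 = 8654.88000
D_2 = 10108.89984
Terminal value at year 2: TV = D_2×(1+g_2)/(r−g_2) = 10654.78043/0.03 = 355159.34771
P_0 = D_1/(1+r)^1 + D_2/(1+r)^2 + TV/(1+r)^2
    = 7984.20664 + 8602.90900 + 302248.86960 = 318835.98524

318835.99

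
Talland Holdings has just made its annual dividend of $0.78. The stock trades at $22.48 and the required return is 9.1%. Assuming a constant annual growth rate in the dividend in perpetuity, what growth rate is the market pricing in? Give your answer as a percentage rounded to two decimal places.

P = D₀(1+g)/(r−g) ⇒ P(r−g) = D₀(1+g) ⇒ g(P+D₀) = P·r − D₀
g = (P·r − D₀)/(P + D₀) = ($22.48×0.091 − $0.78) / ($22.48 + $0.78) = 0.054414

5.44%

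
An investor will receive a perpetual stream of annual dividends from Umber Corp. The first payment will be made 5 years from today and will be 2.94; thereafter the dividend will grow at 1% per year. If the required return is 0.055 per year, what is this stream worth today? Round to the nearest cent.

52.74

Value at end of year 4: C₁ / (r − g) = 2.94 / (0.055 − 0.01) = 65.3333
Discount to today: PV = 65.3333 / (1 + 0.055)^4 = 65.3333 / 1.238825 = 52.74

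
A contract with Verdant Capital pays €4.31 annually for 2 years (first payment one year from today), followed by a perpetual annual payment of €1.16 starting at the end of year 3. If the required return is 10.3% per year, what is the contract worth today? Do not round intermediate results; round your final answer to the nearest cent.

PV of 2-year annuity: €4.31 × [1 − (1+0.103)^−2] / 0.103 = 7.45016
Perpetuity value at year 2: €1.16 / 0.103 = 11.26214
PV of perpetuity: 11.26214 / (1+0.103)^2 = 9.25699
Total PV = 7.45016 + 9.25699 = 16.70715

€16.71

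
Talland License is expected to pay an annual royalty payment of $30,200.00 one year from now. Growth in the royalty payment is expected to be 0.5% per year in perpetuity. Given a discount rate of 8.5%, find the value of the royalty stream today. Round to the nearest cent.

$377500.00

Growing perpetuity: P = D₁ / (r − g) = $30,200.0000 / (0.085 − 0.005) = $377,500.00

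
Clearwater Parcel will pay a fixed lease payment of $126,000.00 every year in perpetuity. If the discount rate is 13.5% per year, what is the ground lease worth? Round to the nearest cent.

Level perpetuity: PV = C / r = $126,000.00 / 0.135 = $933,333.33

$933333.33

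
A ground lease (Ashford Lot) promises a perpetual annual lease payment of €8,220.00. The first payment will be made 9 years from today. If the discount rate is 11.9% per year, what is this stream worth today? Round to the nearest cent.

Value at end of year 8: C / r = €8,220.00 / 0.119 = €69,075.6303
Discount to today: PV = €69,075.6303 / (1 + 0.119)^8 = €69,075.6303 / 2.458333 = €28,098.57

€28098.57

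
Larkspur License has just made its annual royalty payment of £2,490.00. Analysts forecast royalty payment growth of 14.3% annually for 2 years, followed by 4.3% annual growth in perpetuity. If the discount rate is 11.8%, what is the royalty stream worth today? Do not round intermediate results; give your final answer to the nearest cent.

D_1 = 2846.07000
D_2 = 3253.05801
Terminal value at year 2: TV = D_2×(1+g_2)/(r−g_2) = 3392.93950/0.075 = 45239.19339
P_0 = D_1/(1+r)^1 + D_2/(1+r)^2 + TV/(1+r)^2
    = 2545.67979 + 2602.60465 + 36193.55528 = 41341.83971

£41341.84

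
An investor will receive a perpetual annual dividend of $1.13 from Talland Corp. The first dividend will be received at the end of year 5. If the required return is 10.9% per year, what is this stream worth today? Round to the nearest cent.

Value at end of year 4: C / r = $1.13 / 0.109 = $10.3670
Discount to today: PV = $10.3670 / (1 + 0.109)^4 = $10.3670 / 1.512607 = $6.85

$6.85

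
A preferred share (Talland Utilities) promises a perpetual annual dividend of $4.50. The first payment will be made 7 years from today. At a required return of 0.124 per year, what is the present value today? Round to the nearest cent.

Value at end of year 6: C / r = $4.50 / 0.124 = $36.2903
Discount to today: PV = $36.2903 / (1 + 0.124)^6 = $36.2903 / 2.016498 = $18.00

$18.00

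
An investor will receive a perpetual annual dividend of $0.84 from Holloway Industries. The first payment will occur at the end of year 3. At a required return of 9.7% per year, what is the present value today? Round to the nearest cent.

Value at end of year 2: C / r = $0.84 / 0.097 = $8.6598
Discount to today: PV = $8.6598 / (1 + 0.097)^2 = $8.6598 / 1.203409 = $7.20

$7.20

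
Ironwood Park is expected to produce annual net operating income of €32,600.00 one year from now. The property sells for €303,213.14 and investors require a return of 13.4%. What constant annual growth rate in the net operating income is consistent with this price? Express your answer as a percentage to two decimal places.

2.65%

P = D₁/(r−g) ⇒ g = r − D₁/P = 0.134 − €32,600.00/€303,213.14 = 0.026485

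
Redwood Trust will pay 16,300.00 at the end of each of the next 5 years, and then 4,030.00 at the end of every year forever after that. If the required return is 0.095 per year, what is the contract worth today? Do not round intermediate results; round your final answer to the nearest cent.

89534.28

PV of 5-year annuity: 16,300.00 × [1 − (1+0.095)^−5] / 0.095 = 62587.25322
Perpetuity value at year 5: 4,030.00 / 0.095 = 42421.05263
PV of perpetuity: 42421.05263 / (1+0.095)^5 = 26947.02622
Total PV = 62587.25322 + 26947.02622 = 89534.27944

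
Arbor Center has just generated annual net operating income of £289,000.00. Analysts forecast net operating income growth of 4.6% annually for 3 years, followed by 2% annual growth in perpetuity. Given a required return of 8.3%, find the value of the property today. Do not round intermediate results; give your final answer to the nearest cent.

£5024772.02

D_1 = 302294.00000
D_2 = 316199.52400
D_3 = 330744.70210
Terminal value at year 3: TV = D_3×(1+g_2)/(r−g_2) = 337359.59615/0.063 = 5354914.22454
P_0 = D_1/(1+r)^1 + D_2/(1+r)^2 + D_3/(1+r)^3 + TV/(1+r)^3
    = 279126.50046 + 269590.32270 + 260379.94233 + 4215675.25677 = 5024772.02226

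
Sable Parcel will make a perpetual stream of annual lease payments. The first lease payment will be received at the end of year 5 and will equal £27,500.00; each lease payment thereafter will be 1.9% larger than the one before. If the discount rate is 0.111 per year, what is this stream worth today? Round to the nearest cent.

Value at end of year 4: C₁ / (r − g) = £27,500.00 / (0.111 − 0.019) = £298,913.0435
Discount to today: PV = £298,913.0435 / (1 + 0.111)^4 = £298,913.0435 / 1.523548 = £196,195.31

£196195.31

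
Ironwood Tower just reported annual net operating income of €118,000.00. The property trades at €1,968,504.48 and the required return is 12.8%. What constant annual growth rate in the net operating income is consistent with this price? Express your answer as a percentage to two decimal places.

P = D₀(1+g)/(r−g) ⇒ P(r−g) = D₀(1+g) ⇒ g(P+D₀) = P·r − D₀
g = (P·r − D₀)/(P + D₀) = (€1,968,504.48×0.128 − €118,000.00) / (€1,968,504.48 + €118,000.00) = 0.064207

6.42%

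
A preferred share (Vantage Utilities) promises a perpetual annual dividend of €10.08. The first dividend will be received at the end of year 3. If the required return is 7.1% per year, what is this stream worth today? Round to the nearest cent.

€123.77

Value at end of year 2: C / r = €10.08 / 0.071 = €141.9718
Discount to today: PV = €141.9718 / (1 + 0.071)^2 = €141.9718 / 1.147041 = €123.77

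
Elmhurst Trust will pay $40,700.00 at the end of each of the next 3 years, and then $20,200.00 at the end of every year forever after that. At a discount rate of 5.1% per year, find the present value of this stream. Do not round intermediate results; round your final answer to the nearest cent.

PV of 3-year annuity: $40,700.00 × [1 − (1+0.051)^−3] / 0.051 = 110628.83683
Perpetuity value at year 3: $20,200.00 / 0.051 = 396078.43137
PV of perpetuity: 396078.43137 / (1+0.051)^3 = 341171.73595
Total PV = 110628.83683 + 341171.73595 = 451800.57277

$451800.57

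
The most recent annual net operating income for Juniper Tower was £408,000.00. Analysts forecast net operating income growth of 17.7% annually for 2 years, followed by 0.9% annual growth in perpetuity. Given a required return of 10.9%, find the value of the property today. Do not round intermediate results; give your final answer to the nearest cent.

D_1 = 480216.00000
D_2 = 565214.23200
Terminal value at year 2: TV = D_2×(1+g_2)/(r−g_2) = 570301.16009/0.1 = 5703011.60088
P_0 = D_1/(1+r)^1 + D_2/(1+r)^2 + TV/(1+r)^2
    = 433017.13255 + 459568.22815 + 4637043.42199 = 5529628.78269

£5529628.78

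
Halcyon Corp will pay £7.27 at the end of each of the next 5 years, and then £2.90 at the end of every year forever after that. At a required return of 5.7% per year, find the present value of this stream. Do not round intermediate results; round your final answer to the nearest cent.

£69.44

PV of 5-year annuity: £7.27 × [1 − (1+0.057)^−5] / 0.057 = 30.87544
Perpetuity value at year 5: £2.90 / 0.057 = 50.87719
PV of perpetuity: 50.87719 / (1+0.057)^5 = 38.56099
Total PV = 30.87544 + 38.56099 = 69.43643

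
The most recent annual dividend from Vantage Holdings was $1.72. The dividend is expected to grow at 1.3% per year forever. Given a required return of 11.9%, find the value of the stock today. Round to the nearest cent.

$16.44

D₁ = D₀ × (1 + g) = $1.72 × 1.013 = $1.7424
Growing perpetuity: P = D₁ / (r − g) = $1.7424 / (0.119 − 0.013) = $16.44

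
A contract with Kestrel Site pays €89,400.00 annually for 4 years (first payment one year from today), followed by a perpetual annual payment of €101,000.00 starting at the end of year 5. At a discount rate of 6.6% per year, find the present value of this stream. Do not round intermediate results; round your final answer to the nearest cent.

€1490653.95

PV of 4-year annuity: €89,400.00 × [1 − (1+0.066)^−4] / 0.066 = 305571.35638
Perpetuity value at year 4: €101,000.00 / 0.066 = 1530303.03030
PV of perpetuity: 1530303.03030 / (1+0.066)^4 = 1185082.59412
Total PV = 305571.35638 + 1185082.59412 = 1490653.95050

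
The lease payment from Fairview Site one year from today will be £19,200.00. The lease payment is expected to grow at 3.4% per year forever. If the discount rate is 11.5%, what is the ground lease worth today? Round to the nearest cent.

£237037.04

Growing perpetuity: P = D₁ / (r − g) = £19,200.0000 / (0.115 − 0.034) = £237,037.04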